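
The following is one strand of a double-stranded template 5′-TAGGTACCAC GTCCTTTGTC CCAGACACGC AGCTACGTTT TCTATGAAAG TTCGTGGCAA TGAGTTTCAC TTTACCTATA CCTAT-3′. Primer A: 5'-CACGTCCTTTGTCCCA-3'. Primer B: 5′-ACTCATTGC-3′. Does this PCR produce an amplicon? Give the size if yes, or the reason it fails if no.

Yes — a 58 bp product.

Primer A (CACGTCCTTTGTCCCA) matches the top strand at positions 8–23; it acts as a forward primer.
Primer B's reverse complement is GCAATGAGT, matching the top strand at positions 57–65; it acts as a reverse primer.
The 3' ends face each other across positions 8–65, giving a 58 bp product.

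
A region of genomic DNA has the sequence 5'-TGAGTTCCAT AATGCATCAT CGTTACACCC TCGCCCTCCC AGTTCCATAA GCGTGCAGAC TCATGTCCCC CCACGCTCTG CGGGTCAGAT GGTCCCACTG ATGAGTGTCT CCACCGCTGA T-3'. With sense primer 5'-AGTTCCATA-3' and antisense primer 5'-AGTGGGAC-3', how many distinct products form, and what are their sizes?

Two products: 97 bp, 59 bp

The forward primer AGTTCCATA matches the top strand at positions 3–11, 41–49.
The reverse primer's reverse complement is GTCCCACT, matching at positions 92–99.
Each forward site pairs with the reverse site to give a product ending at position 99: sizes 97, 59 bp.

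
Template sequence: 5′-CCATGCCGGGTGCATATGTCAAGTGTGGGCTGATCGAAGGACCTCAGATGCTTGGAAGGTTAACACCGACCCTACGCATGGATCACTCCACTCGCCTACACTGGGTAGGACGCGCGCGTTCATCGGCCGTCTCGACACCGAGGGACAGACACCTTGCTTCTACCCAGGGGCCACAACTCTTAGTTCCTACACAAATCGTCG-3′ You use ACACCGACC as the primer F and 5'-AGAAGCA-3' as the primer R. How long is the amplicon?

Forward primer ACACCGACC is found on the top strand at positions 63–71.
Taking the reverse complement of AGAAGCA gives TGCTTCT, found at positions 155–161 on the template; the primer anneals here to the top strand with its 3' end pointing upstream.
The product runs from position 63 to position 161, so its length is 161 − 63 + 1 = 99 bp.

99 bp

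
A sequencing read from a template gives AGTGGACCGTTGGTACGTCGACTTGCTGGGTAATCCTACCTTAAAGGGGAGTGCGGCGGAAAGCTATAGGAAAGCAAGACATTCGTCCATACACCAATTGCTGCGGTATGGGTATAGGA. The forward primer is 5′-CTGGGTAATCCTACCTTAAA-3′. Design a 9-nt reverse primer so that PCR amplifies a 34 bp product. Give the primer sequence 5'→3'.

5'-CCGCCGCAC-3'

The forward primer binds at positions 26–45, so a 34 bp product ends at position 26 + 34 − 1 = 59.
The reverse primer anneals to the top strand over positions 51–59, i.e. to GTGCGGCGG.
Its sequence written 5'→3' is the reverse complement: CCGCCGCAC.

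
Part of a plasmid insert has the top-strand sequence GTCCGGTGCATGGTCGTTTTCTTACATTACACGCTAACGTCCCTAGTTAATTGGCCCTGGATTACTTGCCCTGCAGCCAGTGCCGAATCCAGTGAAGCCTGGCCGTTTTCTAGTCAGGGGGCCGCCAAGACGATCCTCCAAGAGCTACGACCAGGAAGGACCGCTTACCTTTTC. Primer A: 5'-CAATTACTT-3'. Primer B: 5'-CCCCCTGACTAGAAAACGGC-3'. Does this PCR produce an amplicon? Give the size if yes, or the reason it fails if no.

No product — primer A has no binding site in the template.

Primer A (CAATTACTT) does not match the top strand, and its reverse complement AAGTAATTG does not match either.
With no annealing site for primer A, no amplification occurs.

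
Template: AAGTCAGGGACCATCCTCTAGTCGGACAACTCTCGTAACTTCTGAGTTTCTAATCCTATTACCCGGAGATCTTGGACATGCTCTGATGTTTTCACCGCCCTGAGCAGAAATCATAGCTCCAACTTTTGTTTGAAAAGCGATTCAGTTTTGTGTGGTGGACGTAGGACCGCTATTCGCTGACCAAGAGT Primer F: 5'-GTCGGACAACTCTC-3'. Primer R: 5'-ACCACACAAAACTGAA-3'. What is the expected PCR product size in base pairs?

Forward primer GTCGGACAACTCTC is found on the top strand at positions 21–34.
The reverse primer's reverse complement is TTCAGTTTTGTGTGGT, which matches the template at positions 141–156.
Amplicon spans positions 21–156: 136 bp.

136 bp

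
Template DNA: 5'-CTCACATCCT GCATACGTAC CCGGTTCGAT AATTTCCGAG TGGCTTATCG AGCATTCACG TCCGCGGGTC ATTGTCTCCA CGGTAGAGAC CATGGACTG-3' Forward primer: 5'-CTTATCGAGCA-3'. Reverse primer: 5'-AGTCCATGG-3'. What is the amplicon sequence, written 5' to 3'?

5'-CTTATCGAGCATTCACGTCCGCGGGTCATTGTCTCCACGGTAGAGACCATGGACT-3'

Scanning the template, CTTATCGAGCA occurs at positions 44–54; this primer anneals to the bottom strand there with its 3' end pointing downstream.
Taking the reverse complement of AGTCCATGG gives CCATGGACT, found at positions 90–98 on the template; the primer anneals here to the top strand with its 3' end pointing upstream.
The product is the template from position 44 through 98 (55 bp).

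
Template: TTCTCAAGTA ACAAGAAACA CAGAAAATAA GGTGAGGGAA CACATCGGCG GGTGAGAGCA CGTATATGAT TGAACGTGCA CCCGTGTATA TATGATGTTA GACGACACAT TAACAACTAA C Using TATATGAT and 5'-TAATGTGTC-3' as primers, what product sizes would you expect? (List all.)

The forward primer TATATGAT matches the top strand at positions 63–70, 89–96.
The reverse primer's reverse complement is GACACATTA, matching at positions 104–112.
Each forward site pairs with the reverse site to give a product ending at position 112: sizes 50, 24 bp.

50 bp, 24 bp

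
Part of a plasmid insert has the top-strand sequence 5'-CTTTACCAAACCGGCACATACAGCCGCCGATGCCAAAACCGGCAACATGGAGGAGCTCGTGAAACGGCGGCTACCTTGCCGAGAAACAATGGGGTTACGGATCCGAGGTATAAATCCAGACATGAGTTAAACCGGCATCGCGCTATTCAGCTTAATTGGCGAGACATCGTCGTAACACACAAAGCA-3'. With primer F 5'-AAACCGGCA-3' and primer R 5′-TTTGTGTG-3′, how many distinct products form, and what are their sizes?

Three products: 176 bp, 148 bp, 55 bp

The forward primer AAACCGGCA matches the top strand at positions 8–16, 36–44, 129–137.
The reverse primer's reverse complement is CACACAAA, matching at positions 176–183.
Each forward site pairs with the reverse site to give a product ending at position 183: sizes 176, 148, 55 bp.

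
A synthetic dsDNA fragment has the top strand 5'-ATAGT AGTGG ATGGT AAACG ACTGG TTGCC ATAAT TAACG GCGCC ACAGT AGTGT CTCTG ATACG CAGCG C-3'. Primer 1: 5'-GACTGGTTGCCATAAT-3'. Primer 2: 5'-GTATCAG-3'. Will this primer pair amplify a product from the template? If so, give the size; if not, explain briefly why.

Yes — a 45 bp product.

Primer 1 (GACTGGTTGCCATAAT) matches the top strand at positions 20–35; it acts as a forward primer.
Primer 2's reverse complement is CTGATAC, matching the top strand at positions 58–64; it acts as a reverse primer.
The 3' ends face each other across positions 20–64, giving a 45 bp product.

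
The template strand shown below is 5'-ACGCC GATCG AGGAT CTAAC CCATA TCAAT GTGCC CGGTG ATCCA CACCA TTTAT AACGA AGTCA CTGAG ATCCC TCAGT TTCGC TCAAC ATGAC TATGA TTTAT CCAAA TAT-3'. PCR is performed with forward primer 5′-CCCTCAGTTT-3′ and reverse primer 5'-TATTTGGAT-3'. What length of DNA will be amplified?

Forward primer CCCTCAGTTT is found on the top strand at positions 73–82.
Reverse complement of the reverse primer: ATCCAAATA. This occurs on the top strand at positions 104–112.
Amplicon spans positions 73–112: 40 bp.

40 bp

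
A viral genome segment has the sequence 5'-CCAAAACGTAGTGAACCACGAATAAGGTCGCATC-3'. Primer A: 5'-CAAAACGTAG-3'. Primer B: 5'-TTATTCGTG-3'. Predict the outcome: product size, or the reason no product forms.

Yes — a 24 bp product.

Primer A (CAAAACGTAG) matches the top strand at positions 2–11; it acts as a forward primer.
Primer B's reverse complement is CACGAATAA, matching the top strand at positions 17–25; it acts as a reverse primer.
The 3' ends face each other across positions 2–25, giving a 24 bp product.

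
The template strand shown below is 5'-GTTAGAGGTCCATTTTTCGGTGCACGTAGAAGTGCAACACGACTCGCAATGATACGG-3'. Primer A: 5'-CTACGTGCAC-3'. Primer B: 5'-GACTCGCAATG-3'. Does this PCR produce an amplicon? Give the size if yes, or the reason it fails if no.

No product — the primers' 3' ends point away from each other.

Primer A (CTACGTGCAC) has reverse complement GTGCACGTAG, which matches the top strand at positions 20–29; primer A anneals to the top strand there with its 3' end pointing upstream toward position 20.
Primer B (GACTCGCAATG) matches the top strand directly at positions 41–51; it anneals to the bottom strand with its 3' end pointing downstream toward position 51.
The 3' ends diverge (primer A extends toward position 1, primer B toward position 57), so the primers never converge on a shared product.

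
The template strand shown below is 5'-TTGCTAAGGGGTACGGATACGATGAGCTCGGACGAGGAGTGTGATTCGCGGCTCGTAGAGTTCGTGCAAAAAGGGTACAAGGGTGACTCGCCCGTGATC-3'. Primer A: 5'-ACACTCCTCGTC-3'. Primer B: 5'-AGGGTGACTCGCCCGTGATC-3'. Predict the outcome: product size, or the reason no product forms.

No product — the primers' 3' ends point away from each other.

Primer A (ACACTCCTCGTC) has reverse complement GACGAGGAGTGT, which matches the top strand at positions 31–42; primer A anneals to the top strand there with its 3' end pointing upstream toward position 31.
Primer B (AGGGTGACTCGCCCGTGATC) matches the top strand directly at positions 80–99; it anneals to the bottom strand with its 3' end pointing downstream toward position 99.
The 3' ends diverge (primer A extends toward position 1, primer B toward position 99), so the primers never converge on a shared product.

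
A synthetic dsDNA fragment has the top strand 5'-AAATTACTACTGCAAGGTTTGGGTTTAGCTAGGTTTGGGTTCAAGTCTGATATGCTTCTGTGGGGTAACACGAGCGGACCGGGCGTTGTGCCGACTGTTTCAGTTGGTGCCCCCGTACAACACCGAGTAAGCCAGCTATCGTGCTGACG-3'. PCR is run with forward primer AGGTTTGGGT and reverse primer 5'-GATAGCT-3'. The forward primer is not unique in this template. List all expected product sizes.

126 bp, 110 bp

The forward primer AGGTTTGGGT matches the top strand at positions 15–24, 31–40.
The reverse primer's reverse complement is AGCTATC, matching at positions 134–140.
Each forward site pairs with the reverse site to give a product ending at position 140: sizes 126, 110 bp.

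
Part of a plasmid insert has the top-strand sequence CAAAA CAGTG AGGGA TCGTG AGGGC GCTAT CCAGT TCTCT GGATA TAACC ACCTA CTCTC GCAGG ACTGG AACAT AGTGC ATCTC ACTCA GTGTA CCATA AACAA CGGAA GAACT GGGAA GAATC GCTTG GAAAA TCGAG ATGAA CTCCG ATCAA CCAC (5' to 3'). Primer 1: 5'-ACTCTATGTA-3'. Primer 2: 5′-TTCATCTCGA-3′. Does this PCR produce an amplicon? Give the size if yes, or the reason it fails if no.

Primer 1 (ACTCTATGTA) does not match the top strand, and its reverse complement TACATAGAGT does not match either.
With no annealing site for primer 1, no amplification occurs.

No product — primer 1 has no binding site in the template.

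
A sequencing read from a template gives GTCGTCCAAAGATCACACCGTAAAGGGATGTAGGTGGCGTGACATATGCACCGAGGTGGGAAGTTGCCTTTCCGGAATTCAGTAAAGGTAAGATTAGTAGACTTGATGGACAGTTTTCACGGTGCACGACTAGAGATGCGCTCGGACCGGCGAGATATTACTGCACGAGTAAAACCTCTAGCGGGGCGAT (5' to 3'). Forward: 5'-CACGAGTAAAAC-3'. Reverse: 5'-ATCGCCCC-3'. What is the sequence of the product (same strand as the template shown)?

5'-CACGAGTAAAACCTCTAGCGGGGCGAT-3'

Scanning the template, CACGAGTAAAAC occurs at positions 164–175; this primer anneals to the bottom strand there with its 3' end pointing downstream.
Reverse complement of the reverse primer: GGGGCGAT. This occurs on the top strand at positions 183–190.
The product is the template from position 164 through 190 (27 bp).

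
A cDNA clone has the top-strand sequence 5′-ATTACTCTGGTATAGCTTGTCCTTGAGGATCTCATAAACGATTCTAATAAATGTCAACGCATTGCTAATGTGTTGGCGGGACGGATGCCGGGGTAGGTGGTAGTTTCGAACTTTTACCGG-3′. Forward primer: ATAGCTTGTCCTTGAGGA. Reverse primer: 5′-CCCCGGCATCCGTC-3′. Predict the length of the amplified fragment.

Forward primer ATAGCTTGTCCTTGAGGA is found on the top strand at positions 12–29.
Taking the reverse complement of CCCCGGCATCCGTC gives GACGGATGCCGGGG, found at positions 80–93 on the template; the primer anneals here to the top strand with its 3' end pointing upstream.
The product runs from position 12 to position 93, so its length is 93 − 12 + 1 = 82 bp.

82 bp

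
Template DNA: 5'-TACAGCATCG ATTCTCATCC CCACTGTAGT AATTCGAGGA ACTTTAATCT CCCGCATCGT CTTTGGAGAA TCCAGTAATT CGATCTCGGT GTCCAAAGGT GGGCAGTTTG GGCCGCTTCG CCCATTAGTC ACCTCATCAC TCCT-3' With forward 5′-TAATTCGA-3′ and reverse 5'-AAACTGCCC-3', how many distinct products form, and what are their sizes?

The forward primer TAATTCGA matches the top strand at positions 30–37, 76–83.
The reverse primer's reverse complement is GGGCAGTTT, matching at positions 101–109.
Each forward site pairs with the reverse site to give a product ending at position 109: sizes 80, 34 bp.

Two products: 80 bp, 34 bp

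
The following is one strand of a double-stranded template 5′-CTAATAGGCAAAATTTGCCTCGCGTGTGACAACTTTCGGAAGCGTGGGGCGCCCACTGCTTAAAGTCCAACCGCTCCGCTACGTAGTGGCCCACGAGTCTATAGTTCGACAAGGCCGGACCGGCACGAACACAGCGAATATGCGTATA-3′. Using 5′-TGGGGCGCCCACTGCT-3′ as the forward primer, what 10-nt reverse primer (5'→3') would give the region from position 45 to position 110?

The product's 3' end on the top strand is position 110.
The reverse primer anneals to the top strand over positions 101–110, i.e. to ATAGTTCGAC.
Its sequence written 5'→3' is the reverse complement: GTCGAACTAT.

5'-GTCGAACTAT-3'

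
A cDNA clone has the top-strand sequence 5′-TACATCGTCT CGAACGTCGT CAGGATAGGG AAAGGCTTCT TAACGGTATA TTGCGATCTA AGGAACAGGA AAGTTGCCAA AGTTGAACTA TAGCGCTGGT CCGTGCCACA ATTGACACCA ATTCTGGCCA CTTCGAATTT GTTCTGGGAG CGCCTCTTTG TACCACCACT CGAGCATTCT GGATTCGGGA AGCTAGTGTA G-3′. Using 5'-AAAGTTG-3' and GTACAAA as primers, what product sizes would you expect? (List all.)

The forward primer AAAGTTG matches the top strand at positions 70–76, 79–85.
The reverse primer's reverse complement is TTTGTAC, matching at positions 157–163.
Each forward site pairs with the reverse site to give a product ending at position 163: sizes 94, 85 bp.

94 bp, 85 bp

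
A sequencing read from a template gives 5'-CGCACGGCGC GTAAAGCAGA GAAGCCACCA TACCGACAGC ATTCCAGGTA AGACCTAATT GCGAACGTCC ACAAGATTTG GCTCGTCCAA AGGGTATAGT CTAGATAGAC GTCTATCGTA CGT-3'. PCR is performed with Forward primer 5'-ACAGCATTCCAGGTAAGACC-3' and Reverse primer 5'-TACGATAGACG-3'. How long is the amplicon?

Scanning the template, ACAGCATTCCAGGTAAGACC occurs at positions 36–55; this primer anneals to the bottom strand there with its 3' end pointing downstream.
Reverse complement of the reverse primer: CGTCTATCGTA. This occurs on the top strand at positions 110–120.
The product runs from position 36 to position 120, so its length is 120 − 36 + 1 = 85 bp.

85 bp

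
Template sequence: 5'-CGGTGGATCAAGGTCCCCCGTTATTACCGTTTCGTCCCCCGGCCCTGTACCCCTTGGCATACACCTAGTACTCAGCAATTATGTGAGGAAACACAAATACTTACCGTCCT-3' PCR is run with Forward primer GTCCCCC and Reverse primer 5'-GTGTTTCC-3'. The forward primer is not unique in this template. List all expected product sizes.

82 bp, 61 bp

The forward primer GTCCCCC matches the top strand at positions 13–19, 34–40.
The reverse primer's reverse complement is GGAAACAC, matching at positions 87–94.
Each forward site pairs with the reverse site to give a product ending at position 94: sizes 82, 61 bp.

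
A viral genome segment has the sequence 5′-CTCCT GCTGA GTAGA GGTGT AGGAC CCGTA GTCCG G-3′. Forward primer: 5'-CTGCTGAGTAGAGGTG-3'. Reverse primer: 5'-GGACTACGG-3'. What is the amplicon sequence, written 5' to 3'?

5'-CTGCTGAGTAGAGGTGTAGGACCCGTAGTCC-3'

Forward primer CTGCTGAGTAGAGGTG is found on the top strand at positions 4–19.
The reverse primer's reverse complement is CCGTAGTCC, which matches the template at positions 26–34.
The product is the template from position 4 through 34 (31 bp).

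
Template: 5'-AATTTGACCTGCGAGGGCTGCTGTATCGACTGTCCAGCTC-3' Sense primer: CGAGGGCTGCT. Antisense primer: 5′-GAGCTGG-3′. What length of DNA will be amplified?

29 bp

Forward primer CGAGGGCTGCT is found on the top strand at positions 12–22.
Reverse complement of the reverse primer: CCAGCTC. This occurs on the top strand at positions 34–40.
Amplicon spans positions 12–40: 29 bp.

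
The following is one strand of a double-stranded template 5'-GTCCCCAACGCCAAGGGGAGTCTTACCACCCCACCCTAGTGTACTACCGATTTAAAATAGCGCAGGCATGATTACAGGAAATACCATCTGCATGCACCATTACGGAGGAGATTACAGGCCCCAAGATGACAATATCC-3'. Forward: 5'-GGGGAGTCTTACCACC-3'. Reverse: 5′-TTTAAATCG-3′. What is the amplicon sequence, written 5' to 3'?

Scanning the template, GGGGAGTCTTACCACC occurs at positions 15–30; this primer anneals to the bottom strand there with its 3' end pointing downstream.
Reverse complement of the reverse primer: CGATTTAAA. This occurs on the top strand at positions 48–56.
The product is the template from position 15 through 56 (42 bp).

5'-GGGGAGTCTTACCACCCCACCCTAGTGTACTACCGATTTAAA-3'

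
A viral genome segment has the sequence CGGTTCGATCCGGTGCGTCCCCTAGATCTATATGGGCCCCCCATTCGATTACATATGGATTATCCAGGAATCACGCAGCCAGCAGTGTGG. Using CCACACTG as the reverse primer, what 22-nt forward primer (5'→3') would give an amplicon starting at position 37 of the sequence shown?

The reverse primer's reverse complement CAGTGTGG matches the template at positions 83–90; the product starts at position 37.
The forward primer is identical to the top strand over positions 37–58: CCCCCCATTCGATTACATATGG.

5'-CCCCCCATTCGATTACATATGG-3'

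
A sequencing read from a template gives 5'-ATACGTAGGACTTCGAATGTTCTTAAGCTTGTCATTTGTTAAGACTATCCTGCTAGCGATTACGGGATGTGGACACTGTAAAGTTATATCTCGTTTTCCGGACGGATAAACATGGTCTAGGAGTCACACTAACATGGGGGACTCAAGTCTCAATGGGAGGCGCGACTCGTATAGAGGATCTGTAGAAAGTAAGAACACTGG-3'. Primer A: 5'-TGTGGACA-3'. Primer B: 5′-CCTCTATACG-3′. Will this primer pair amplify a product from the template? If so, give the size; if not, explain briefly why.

Primer A (TGTGGACA) matches the top strand at positions 68–75; it acts as a forward primer.
Primer B's reverse complement is CGTATAGAGG, matching the top strand at positions 168–177; it acts as a reverse primer.
The 3' ends face each other across positions 68–177, giving a 110 bp product.

Yes — a 110 bp product.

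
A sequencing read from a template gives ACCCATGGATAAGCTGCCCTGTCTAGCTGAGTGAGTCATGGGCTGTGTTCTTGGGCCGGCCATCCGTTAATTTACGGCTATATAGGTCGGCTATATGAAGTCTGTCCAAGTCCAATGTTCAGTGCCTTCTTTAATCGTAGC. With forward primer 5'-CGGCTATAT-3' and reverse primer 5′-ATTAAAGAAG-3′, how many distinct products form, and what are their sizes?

The forward primer CGGCTATAT matches the top strand at positions 75–83, 88–96.
The reverse primer's reverse complement is CTTCTTTAAT, matching at positions 126–135.
Each forward site pairs with the reverse site to give a product ending at position 135: sizes 61, 48 bp.

Two products: 61 bp, 48 bp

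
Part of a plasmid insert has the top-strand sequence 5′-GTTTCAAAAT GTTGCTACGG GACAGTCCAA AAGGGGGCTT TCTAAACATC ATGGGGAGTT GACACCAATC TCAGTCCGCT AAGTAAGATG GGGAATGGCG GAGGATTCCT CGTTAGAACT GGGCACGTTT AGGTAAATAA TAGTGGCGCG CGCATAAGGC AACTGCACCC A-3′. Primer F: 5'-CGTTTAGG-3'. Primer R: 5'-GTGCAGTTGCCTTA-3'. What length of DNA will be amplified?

43 bp

Scanning the template, CGTTTAGG occurs at positions 126–133; this primer anneals to the bottom strand there with its 3' end pointing downstream.
Reverse complement of the reverse primer: TAAGGCAACTGCAC. This occurs on the top strand at positions 155–168.
The product runs from position 126 to position 168, so its length is 168 − 126 + 1 = 43 bp.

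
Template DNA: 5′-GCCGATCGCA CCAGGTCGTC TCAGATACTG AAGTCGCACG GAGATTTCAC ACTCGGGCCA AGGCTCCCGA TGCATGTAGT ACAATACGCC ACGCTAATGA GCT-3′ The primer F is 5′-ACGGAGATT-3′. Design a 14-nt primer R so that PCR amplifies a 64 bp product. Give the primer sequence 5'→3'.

The forward primer binds at positions 38–46, so a 64 bp product ends at position 38 + 64 − 1 = 101.
The reverse primer anneals to the top strand over positions 88–101, i.e. to GCCACGCTAATGAG.
Its sequence written 5'→3' is the reverse complement: CTCATTAGCGTGGC.

5'-CTCATTAGCGTGGC-3'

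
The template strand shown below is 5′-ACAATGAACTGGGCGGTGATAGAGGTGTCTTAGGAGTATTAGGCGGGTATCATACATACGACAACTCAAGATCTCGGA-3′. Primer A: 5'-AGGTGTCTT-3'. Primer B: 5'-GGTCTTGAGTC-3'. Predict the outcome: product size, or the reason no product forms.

Primer B (GGTCTTGAGTC) does not match the top strand, and its reverse complement GACTCAAGACC does not match either.
With no annealing site for primer B, no amplification occurs.

No product — primer B has no binding site in the template.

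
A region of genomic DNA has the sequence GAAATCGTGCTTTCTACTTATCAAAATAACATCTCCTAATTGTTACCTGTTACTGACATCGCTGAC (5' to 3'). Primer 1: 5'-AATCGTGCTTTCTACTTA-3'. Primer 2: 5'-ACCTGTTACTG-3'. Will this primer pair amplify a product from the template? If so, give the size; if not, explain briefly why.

No product — both primers anneal to the same strand and extend in the same direction.

Primer 1 (AATCGTGCTTTCTACTTA) matches the top strand at positions 3–20 (3' end points downstream).
Primer 2 (ACCTGTTACTG) also matches the top strand directly, at positions 45–55 — its reverse complement CAGTAACAGGT is not present.
Both primers anneal to the bottom strand with 3' ends pointing the same way, so neither can prime synthesis back toward the other.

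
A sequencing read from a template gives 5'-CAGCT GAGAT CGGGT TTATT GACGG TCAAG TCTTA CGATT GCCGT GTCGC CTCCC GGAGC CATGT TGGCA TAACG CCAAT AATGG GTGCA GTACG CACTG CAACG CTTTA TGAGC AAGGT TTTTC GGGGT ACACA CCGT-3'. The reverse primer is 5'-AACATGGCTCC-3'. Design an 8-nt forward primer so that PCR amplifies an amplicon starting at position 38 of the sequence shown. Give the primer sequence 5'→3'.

5'-ATTGCCGT-3'

The reverse primer's reverse complement GGAGCCATGTT matches the template at positions 56–66; the product starts at position 38.
The forward primer is identical to the top strand over positions 38–45: ATTGCCGT.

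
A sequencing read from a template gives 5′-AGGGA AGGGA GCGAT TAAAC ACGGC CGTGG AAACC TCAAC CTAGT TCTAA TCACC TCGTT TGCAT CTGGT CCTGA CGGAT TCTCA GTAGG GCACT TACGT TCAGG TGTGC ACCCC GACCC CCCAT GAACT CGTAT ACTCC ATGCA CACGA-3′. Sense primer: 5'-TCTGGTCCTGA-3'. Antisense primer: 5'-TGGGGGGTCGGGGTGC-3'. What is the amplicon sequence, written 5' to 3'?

5'-TCTGGTCCTGACGGATTCTCAGTAGGGCACTTACGTTCAGGTGTGCACCCCGACCCCCCA-3'

Scanning the template, TCTGGTCCTGA occurs at positions 65–75; this primer anneals to the bottom strand there with its 3' end pointing downstream.
Reverse complement of the reverse primer: GCACCCCGACCCCCCA. This occurs on the top strand at positions 109–124.
The product is the template from position 65 through 124 (60 bp).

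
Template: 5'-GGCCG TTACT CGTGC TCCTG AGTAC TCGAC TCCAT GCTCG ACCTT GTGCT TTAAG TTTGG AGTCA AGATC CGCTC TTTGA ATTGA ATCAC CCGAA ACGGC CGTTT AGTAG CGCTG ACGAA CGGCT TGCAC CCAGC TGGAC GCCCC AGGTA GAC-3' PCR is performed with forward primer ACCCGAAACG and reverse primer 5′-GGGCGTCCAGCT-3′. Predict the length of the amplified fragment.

56 bp

Scanning the template, ACCCGAAACG occurs at positions 89–98; this primer anneals to the bottom strand there with its 3' end pointing downstream.
Taking the reverse complement of GGGCGTCCAGCT gives AGCTGGACGCCC, found at positions 133–144 on the template; the primer anneals here to the top strand with its 3' end pointing upstream.
Product length = (reverse-primer end) − (forward-primer start) + 1 = 144 − 89 + 1 = 56 bp.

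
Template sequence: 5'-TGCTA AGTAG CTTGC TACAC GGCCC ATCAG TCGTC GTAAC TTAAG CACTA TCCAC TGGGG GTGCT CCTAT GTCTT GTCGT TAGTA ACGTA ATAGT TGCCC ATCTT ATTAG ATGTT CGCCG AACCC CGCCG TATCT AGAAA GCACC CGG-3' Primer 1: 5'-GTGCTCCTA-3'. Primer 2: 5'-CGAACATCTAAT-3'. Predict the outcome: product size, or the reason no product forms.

Primer 1 (GTGCTCCTA) matches the top strand at positions 61–69; it acts as a forward primer.
Primer 2's reverse complement is ATTAGATGTTCG, matching the top strand at positions 106–117; it acts as a reverse primer.
The 3' ends face each other across positions 61–117, giving a 57 bp product.

Yes — a 57 bp product.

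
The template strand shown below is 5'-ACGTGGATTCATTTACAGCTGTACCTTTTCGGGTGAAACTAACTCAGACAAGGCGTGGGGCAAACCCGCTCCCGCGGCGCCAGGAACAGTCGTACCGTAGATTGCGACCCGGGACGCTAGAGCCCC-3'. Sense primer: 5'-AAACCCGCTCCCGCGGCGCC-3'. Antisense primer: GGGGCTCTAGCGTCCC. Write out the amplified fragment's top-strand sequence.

5'-AAACCCGCTCCCGCGGCGCCAGGAACAGTCGTACCGTAGATTGCGACCCGGGACGCTAGAGCCCC-3'

Forward primer AAACCCGCTCCCGCGGCGCC is found on the top strand at positions 62–81.
Taking the reverse complement of GGGGCTCTAGCGTCCC gives GGGACGCTAGAGCCCC, found at positions 111–126 on the template; the primer anneals here to the top strand with its 3' end pointing upstream.
The product is the template from position 62 through 126 (65 bp).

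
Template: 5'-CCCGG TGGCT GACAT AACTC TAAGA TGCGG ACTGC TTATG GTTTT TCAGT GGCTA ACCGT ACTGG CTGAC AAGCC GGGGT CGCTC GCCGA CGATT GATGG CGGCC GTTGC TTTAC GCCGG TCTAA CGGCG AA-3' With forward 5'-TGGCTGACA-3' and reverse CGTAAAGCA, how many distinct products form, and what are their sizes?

The forward primer TGGCTGACA matches the top strand at positions 6–14, 63–71.
The reverse primer's reverse complement is TGCTTTACG, matching at positions 108–116.
Each forward site pairs with the reverse site to give a product ending at position 116: sizes 111, 54 bp.

Two products: 111 bp, 54 bp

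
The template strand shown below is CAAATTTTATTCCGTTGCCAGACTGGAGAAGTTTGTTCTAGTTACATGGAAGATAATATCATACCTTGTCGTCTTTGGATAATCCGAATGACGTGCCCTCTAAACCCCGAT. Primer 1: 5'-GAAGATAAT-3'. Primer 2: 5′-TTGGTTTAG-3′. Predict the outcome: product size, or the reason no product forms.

No product — primer 2 has no binding site in the template.

Primer 2 (TTGGTTTAG) does not match the top strand, and its reverse complement CTAAACCAA does not match either.
With no annealing site for primer 2, no amplification occurs.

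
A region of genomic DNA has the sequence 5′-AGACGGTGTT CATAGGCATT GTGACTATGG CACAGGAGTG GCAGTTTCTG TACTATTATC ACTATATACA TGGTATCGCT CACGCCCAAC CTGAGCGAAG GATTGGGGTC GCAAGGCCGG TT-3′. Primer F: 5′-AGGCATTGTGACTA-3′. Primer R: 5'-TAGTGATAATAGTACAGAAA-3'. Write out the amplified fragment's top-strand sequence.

Scanning the template, AGGCATTGTGACTA occurs at positions 14–27; this primer anneals to the bottom strand there with its 3' end pointing downstream.
The reverse primer's reverse complement is TTTCTGTACTATTATCACTA, which matches the template at positions 45–64.
The product is the template from position 14 through 64 (51 bp).

5'-AGGCATTGTGACTATGGCACAGGAGTGGCAGTTTCTGTACTATTATCACTA-3'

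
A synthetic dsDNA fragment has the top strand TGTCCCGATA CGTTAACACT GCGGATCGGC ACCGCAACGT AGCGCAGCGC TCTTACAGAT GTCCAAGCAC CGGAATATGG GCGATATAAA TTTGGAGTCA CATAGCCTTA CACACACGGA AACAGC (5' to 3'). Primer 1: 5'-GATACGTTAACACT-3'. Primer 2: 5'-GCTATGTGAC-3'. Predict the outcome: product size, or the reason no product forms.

Yes — a 100 bp product.

Primer 1 (GATACGTTAACACT) matches the top strand at positions 7–20; it acts as a forward primer.
Primer 2's reverse complement is GTCACATAGC, matching the top strand at positions 97–106; it acts as a reverse primer.
The 3' ends face each other across positions 7–106, giving a 100 bp product.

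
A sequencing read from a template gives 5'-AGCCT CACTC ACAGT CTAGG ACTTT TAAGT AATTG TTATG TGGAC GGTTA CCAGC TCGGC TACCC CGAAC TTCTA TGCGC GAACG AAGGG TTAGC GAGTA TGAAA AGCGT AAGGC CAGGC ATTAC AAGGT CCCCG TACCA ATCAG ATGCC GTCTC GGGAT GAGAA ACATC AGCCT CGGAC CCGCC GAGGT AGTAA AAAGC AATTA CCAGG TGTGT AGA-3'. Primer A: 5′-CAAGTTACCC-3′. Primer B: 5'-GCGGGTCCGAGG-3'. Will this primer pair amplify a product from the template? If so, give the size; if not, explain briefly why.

Primer A (CAAGTTACCC) does not match the top strand, and its reverse complement GGGTAACTTG does not match either.
With no annealing site for primer A, no amplification occurs.

No product — primer A has no binding site in the template.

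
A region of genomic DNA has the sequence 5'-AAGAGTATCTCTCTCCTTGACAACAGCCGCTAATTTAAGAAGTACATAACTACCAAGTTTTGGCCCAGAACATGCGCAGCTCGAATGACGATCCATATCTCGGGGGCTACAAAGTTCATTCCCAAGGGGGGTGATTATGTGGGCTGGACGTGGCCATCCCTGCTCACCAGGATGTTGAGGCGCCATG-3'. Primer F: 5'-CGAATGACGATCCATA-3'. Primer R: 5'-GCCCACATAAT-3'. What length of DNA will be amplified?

Scanning the template, CGAATGACGATCCATA occurs at positions 82–97; this primer anneals to the bottom strand there with its 3' end pointing downstream.
Taking the reverse complement of GCCCACATAAT gives ATTATGTGGGC, found at positions 134–144 on the template; the primer anneals here to the top strand with its 3' end pointing upstream.
The product runs from position 82 to position 144, so its length is 144 − 82 + 1 = 63 bp.

63 bp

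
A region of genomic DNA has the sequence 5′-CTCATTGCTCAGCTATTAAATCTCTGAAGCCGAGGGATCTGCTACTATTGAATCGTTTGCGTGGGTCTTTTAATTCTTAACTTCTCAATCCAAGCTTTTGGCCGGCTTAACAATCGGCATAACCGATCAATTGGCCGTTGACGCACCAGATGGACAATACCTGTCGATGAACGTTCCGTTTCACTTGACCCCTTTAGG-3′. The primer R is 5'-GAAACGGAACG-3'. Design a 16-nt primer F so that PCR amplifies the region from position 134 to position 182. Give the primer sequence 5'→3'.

The reverse primer's reverse complement CGTTCCGTTTC matches the template at positions 172–182; the product starts at position 134.
The forward primer is identical to the top strand over positions 134–149: GCCGTTGACGCACCAG.

5'-GCCGTTGACGCACCAG-3'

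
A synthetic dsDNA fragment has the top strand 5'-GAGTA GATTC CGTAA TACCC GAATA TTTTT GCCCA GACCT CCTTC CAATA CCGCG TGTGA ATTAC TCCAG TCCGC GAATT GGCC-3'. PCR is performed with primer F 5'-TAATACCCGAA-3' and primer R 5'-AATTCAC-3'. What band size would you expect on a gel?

51 bp

Scanning the template, TAATACCCGAA occurs at positions 13–23; this primer anneals to the bottom strand there with its 3' end pointing downstream.
Taking the reverse complement of AATTCAC gives GTGAATT, found at positions 57–63 on the template; the primer anneals here to the top strand with its 3' end pointing upstream.
The product runs from position 13 to position 63, so its length is 63 − 13 + 1 = 51 bp.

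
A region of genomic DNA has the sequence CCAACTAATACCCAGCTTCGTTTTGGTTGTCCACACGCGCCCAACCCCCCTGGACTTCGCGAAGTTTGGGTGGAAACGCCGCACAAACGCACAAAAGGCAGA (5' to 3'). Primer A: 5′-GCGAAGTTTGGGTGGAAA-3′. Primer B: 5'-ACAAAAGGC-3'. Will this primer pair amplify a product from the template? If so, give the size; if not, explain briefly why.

No product — both primers anneal to the same strand and extend in the same direction.

Primer A (GCGAAGTTTGGGTGGAAA) matches the top strand at positions 59–76 (3' end points downstream).
Primer B (ACAAAAGGC) also matches the top strand directly, at positions 91–99 — its reverse complement GCCTTTTGT is not present.
Both primers anneal to the bottom strand with 3' ends pointing the same way, so neither can prime synthesis back toward the other.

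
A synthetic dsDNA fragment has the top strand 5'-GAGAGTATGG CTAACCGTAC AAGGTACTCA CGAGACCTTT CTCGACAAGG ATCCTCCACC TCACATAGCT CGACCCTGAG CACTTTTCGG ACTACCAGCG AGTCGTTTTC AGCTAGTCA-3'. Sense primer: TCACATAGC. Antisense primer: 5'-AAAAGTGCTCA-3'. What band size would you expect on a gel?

27 bp

Scanning the template, TCACATAGC occurs at positions 61–69; this primer anneals to the bottom strand there with its 3' end pointing downstream.
Taking the reverse complement of AAAAGTGCTCA gives TGAGCACTTTT, found at positions 77–87 on the template; the primer anneals here to the top strand with its 3' end pointing upstream.
Product length = (reverse-primer end) − (forward-primer start) + 1 = 87 − 61 + 1 = 27 bp.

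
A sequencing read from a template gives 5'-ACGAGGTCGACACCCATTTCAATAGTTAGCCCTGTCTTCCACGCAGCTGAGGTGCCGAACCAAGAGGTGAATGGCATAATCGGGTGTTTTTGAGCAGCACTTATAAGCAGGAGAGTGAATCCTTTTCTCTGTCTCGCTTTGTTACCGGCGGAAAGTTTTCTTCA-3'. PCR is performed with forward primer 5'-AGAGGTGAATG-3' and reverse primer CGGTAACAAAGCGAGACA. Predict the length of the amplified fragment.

Forward primer AGAGGTGAATG is found on the top strand at positions 63–73.
The reverse primer's reverse complement is TGTCTCGCTTTGTTACCG, which matches the template at positions 130–147.
The product runs from position 63 to position 147, so its length is 147 − 63 + 1 = 85 bp.

85 bp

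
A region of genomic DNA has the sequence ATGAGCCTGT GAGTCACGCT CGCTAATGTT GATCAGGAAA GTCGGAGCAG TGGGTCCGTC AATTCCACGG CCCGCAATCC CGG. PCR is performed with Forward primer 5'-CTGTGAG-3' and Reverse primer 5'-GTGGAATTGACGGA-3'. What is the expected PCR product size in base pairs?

Forward primer CTGTGAG is found on the top strand at positions 7–13.
Reverse complement of the reverse primer: TCCGTCAATTCCAC. This occurs on the top strand at positions 55–68.
Amplicon spans positions 7–68: 62 bp.

62 bp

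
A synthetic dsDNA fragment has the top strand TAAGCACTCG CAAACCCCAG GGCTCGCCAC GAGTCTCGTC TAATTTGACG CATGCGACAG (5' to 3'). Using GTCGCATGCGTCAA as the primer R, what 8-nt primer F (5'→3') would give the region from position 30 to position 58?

5'-CGAGTCTC-3'

The reverse primer's reverse complement TTGACGCATGCGAC matches the template at positions 45–58; the product starts at position 30.
The forward primer is identical to the top strand over positions 30–37: CGAGTCTC.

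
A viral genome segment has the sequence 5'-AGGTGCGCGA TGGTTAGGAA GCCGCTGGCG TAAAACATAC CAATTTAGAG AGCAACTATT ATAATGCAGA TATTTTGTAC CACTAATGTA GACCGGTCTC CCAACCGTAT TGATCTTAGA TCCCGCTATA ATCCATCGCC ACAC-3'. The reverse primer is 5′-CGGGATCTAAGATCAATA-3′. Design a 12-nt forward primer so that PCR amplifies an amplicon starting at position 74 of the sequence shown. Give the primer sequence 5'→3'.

5'-TTTGTACCACTA-3'

The reverse primer's reverse complement TATTGATCTTAGATCCCG matches the template at positions 108–125; the product starts at position 74.
The forward primer is identical to the top strand over positions 74–85: TTTGTACCACTA.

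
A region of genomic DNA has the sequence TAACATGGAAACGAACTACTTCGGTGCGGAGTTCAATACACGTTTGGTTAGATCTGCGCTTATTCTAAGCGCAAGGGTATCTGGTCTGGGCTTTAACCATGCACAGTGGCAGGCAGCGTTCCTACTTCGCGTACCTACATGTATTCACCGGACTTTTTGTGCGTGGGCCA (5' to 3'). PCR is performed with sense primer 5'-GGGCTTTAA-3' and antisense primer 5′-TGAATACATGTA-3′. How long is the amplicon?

60 bp

Scanning the template, GGGCTTTAA occurs at positions 88–96; this primer anneals to the bottom strand there with its 3' end pointing downstream.
Taking the reverse complement of TGAATACATGTA gives TACATGTATTCA, found at positions 136–147 on the template; the primer anneals here to the top strand with its 3' end pointing upstream.
The product runs from position 88 to position 147, so its length is 147 − 88 + 1 = 60 bp.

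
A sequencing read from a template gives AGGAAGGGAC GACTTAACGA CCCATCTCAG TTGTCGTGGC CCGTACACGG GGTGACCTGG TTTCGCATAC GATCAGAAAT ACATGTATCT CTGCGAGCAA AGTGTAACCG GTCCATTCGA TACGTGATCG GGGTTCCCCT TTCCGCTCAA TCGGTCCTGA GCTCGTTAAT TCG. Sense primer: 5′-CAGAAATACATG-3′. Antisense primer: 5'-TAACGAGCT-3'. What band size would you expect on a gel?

The forward primer matches the template at positions 74–85.
Reverse complement of the reverse primer: AGCTCGTTA. This occurs on the top strand at positions 160–168.
The product runs from position 74 to position 168, so its length is 168 − 74 + 1 = 95 bp.

95 bp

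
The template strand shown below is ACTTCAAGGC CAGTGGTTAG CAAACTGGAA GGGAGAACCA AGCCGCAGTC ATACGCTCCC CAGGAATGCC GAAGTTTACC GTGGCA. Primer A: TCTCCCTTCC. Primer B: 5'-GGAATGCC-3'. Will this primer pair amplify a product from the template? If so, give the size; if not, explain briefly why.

No product — the primers' 3' ends point away from each other.

Primer A (TCTCCCTTCC) has reverse complement GGAAGGGAGA, which matches the top strand at positions 27–36; primer A anneals to the top strand there with its 3' end pointing upstream toward position 27.
Primer B (GGAATGCC) matches the top strand directly at positions 63–70; it anneals to the bottom strand with its 3' end pointing downstream toward position 70.
The 3' ends diverge (primer A extends toward position 1, primer B toward position 86), so the primers never converge on a shared product.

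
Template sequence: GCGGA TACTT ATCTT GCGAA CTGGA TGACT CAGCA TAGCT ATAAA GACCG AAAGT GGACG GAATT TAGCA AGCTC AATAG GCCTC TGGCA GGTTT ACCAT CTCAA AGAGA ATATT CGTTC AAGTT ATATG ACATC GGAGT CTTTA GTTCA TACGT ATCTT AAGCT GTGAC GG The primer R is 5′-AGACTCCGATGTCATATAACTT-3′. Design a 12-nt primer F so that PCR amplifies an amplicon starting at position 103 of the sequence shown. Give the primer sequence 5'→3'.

5'-CAAAGAGAATAT-3'

The reverse primer's reverse complement AAGTTATATGACATCGGAGTCT matches the template at positions 121–142; the product starts at position 103.
The forward primer is identical to the top strand over positions 103–114: CAAAGAGAATAT.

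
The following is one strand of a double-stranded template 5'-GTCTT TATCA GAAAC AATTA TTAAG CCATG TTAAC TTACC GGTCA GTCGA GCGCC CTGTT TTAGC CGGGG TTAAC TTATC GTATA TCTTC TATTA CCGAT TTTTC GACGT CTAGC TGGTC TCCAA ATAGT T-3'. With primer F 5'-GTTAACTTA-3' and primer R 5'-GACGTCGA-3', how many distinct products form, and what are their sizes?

The forward primer GTTAACTTA matches the top strand at positions 30–38, 70–78.
The reverse primer's reverse complement is TCGACGTC, matching at positions 104–111.
Each forward site pairs with the reverse site to give a product ending at position 111: sizes 82, 42 bp.

Two products: 82 bp, 42 bp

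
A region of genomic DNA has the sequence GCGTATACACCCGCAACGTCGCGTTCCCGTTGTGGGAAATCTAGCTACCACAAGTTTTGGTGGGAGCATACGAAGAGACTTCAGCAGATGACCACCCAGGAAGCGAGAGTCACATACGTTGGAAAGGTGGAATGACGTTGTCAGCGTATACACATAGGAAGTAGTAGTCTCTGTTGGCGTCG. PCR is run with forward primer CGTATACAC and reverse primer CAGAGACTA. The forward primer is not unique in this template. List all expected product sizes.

172 bp, 29 bp

The forward primer CGTATACAC matches the top strand at positions 2–10, 145–153.
The reverse primer's reverse complement is TAGTCTCTG, matching at positions 165–173.
Each forward site pairs with the reverse site to give a product ending at position 173: sizes 172, 29 bp.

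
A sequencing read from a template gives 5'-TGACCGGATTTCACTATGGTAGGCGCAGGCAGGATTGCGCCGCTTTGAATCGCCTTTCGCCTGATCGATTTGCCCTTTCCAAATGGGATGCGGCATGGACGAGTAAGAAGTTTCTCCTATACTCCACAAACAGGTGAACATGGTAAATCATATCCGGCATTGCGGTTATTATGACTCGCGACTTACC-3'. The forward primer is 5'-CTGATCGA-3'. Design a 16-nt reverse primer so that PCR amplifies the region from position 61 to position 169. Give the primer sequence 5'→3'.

5'-ATAACCGCAATGCCGG-3'

The product's 3' end on the top strand is position 169.
The reverse primer anneals to the top strand over positions 154–169, i.e. to CCGGCATTGCGGTTAT.
Its sequence written 5'→3' is the reverse complement: ATAACCGCAATGCCGG.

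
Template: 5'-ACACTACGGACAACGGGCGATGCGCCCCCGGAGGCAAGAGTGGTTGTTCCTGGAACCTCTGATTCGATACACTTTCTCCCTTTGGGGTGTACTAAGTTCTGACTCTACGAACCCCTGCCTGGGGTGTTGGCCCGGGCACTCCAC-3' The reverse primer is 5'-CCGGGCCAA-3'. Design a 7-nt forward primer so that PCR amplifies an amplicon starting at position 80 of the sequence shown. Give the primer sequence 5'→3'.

The reverse primer's reverse complement TTGGCCCGG matches the template at positions 127–135; the product starts at position 80.
The forward primer is identical to the top strand over positions 80–86: CTTTGGG.

5'-CTTTGGG-3'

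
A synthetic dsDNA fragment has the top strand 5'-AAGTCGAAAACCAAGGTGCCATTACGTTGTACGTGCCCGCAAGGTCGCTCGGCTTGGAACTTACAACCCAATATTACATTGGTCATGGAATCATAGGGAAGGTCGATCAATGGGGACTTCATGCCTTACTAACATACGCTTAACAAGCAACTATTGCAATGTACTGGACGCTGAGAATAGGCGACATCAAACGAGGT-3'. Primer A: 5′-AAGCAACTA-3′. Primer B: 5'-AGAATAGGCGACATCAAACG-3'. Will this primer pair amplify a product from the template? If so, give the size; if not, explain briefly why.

Primer A (AAGCAACTA) matches the top strand at positions 145–153 (3' end points downstream).
Primer B (AGAATAGGCGACATCAAACG) also matches the top strand directly, at positions 174–193 — its reverse complement CGTTTGATGTCGCCTATTCT is not present.
Both primers anneal to the bottom strand with 3' ends pointing the same way, so neither can prime synthesis back toward the other.

No product — both primers anneal to the same strand and extend in the same direction.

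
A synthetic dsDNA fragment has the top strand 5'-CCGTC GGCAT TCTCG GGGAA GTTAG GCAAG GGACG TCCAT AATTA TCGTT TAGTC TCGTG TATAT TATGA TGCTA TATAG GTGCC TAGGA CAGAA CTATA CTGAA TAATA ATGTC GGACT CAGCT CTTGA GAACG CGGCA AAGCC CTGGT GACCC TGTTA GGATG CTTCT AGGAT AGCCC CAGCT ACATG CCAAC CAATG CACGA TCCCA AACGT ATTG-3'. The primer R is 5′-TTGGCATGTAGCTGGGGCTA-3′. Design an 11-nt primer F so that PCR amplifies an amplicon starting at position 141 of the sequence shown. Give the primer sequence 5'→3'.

5'-AAGCCCTGGTG-3'

The reverse primer's reverse complement TAGCCCCAGCTACATGCCAA matches the template at positions 175–194; the product starts at position 141.
The forward primer is identical to the top strand over positions 141–151: AAGCCCTGGTG.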